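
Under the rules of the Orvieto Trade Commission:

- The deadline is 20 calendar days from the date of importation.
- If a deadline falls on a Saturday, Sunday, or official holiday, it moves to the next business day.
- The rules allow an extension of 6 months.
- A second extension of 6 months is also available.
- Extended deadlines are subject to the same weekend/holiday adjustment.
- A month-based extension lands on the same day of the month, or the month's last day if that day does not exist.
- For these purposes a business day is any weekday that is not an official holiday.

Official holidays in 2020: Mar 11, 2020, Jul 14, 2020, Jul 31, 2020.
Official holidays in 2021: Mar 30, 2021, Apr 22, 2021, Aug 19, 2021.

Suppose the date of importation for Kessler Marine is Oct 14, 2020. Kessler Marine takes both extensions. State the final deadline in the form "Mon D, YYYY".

20 calendar days after Oct 14, 2020 is Nov 3, 2020.
Since Nov 3, 2020 is a Tuesday and not a holiday, the date is unchanged.
Applying the 6 months extension: 6 months after Nov 3, 2020 is May 3, 2021.
Since May 3, 2021 is a Monday and not a holiday, the date is unchanged.
The 6 months extension carries May 3, 2021 to Nov 3, 2021.
Since Nov 3, 2021 is a Wednesday and not a holiday, the date is unchanged.
Final deadline: Nov 3, 2021.

Nov 3, 2021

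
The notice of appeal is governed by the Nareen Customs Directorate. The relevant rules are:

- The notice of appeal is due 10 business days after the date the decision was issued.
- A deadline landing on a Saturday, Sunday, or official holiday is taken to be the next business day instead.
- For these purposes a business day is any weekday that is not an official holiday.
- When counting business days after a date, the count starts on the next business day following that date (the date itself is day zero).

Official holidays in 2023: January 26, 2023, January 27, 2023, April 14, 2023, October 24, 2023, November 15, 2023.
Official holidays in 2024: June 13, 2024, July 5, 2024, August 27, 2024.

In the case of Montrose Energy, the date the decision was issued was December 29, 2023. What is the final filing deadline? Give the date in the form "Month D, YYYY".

January 12, 2024

Counting 10 business days after December 29, 2023 (skipping weekends and listed holidays) reaches January 12, 2024.
January 12, 2024 falls on a Friday, which is a business day, so no adjustment is needed.
Final deadline: January 12, 2024.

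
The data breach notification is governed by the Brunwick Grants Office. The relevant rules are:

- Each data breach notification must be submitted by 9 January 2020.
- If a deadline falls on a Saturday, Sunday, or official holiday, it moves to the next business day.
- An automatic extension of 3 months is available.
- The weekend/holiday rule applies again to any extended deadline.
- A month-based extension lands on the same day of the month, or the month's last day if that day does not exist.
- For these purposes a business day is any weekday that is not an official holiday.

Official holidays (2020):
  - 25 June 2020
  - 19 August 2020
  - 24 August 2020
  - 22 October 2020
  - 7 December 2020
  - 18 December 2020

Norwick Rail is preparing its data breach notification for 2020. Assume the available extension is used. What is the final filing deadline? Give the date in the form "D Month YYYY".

9 April 2020

The stated deadline is 9 January 2020.
9 January 2020 (Thursday) is already a business day.
Add 3 months to 9 January 2020: 9 April 2020.
9 April 2020 falls on a Thursday, which is a business day, so no adjustment is needed.
Deadline: 9 April 2020.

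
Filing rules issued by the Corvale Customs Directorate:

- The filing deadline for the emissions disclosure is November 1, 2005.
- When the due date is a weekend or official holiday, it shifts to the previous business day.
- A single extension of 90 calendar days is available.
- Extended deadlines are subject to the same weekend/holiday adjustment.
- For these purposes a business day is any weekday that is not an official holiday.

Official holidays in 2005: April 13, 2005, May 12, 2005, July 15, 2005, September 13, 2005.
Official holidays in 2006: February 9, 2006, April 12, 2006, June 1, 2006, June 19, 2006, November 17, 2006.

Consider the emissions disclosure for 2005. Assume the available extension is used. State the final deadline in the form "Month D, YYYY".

January 30, 2006

Start from the fixed due date, November 1, 2005.
Since November 1, 2005 is a Tuesday and not a holiday, the date is unchanged.
Applying the 90-calendar-day extension: November 1, 2005 + 90 days = January 30, 2006.
January 30, 2006 falls on a Monday, which is a business day, so no adjustment is needed.
Deadline: January 30, 2006.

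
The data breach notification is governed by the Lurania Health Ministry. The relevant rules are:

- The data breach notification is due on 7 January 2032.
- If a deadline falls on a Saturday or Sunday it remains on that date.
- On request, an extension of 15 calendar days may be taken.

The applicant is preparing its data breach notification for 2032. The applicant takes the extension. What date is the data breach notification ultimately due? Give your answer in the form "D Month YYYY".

22 January 2032

The statutory due date is 7 January 2032.
No adjustment is made for weekends or holidays, so 7 January 2032 stands.
Applying the 15-calendar-day extension: 7 January 2032 + 15 days = 22 January 2032.
22 January 2032 falls on a Thursday. The rules make no weekend/holiday allowance, so it remains 22 January 2032.
So the filing is due 22 January 2032.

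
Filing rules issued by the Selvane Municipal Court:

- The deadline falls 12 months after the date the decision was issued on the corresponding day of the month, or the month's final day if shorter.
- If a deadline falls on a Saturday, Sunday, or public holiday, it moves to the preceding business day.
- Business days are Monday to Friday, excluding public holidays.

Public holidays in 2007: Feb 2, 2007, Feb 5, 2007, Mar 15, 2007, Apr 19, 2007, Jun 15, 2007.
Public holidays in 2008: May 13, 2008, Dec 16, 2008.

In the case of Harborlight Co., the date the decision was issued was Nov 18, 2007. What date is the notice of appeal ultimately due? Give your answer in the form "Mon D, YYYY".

Nov 18, 2008

Moving 12 months forward from Nov 18, 2007 on the corresponding day gives Nov 18, 2008.
Nov 18, 2008 falls on a Tuesday, which is a business day, so no adjustment is needed.
Deadline: Nov 18, 2008.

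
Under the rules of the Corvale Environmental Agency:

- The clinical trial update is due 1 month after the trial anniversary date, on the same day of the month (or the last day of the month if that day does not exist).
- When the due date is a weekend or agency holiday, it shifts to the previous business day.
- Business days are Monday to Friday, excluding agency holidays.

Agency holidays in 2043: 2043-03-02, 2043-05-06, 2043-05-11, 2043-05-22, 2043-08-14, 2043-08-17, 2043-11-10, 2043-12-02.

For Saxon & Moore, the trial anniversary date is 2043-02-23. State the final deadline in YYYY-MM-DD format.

Moving 1 month forward from 2043-02-23 on the corresponding day gives 2043-03-23.
2043-03-23 falls on a Monday, which is a business day, so no adjustment is needed.
So the filing is due 2043-03-23.

2043-03-23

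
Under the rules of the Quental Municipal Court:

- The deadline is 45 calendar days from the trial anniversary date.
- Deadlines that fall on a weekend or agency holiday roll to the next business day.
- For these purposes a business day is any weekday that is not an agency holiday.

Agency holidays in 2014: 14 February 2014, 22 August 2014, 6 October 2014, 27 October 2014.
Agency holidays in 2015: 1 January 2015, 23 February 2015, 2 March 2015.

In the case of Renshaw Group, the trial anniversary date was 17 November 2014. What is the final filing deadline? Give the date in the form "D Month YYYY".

2 January 2015

Trigger date 17 November 2014 + 45 calendar days = 1 January 2015.
1 January 2015 is a listed holiday, so it moves to the next business day, 2 January 2015 (Friday).
Deadline: 2 January 2015.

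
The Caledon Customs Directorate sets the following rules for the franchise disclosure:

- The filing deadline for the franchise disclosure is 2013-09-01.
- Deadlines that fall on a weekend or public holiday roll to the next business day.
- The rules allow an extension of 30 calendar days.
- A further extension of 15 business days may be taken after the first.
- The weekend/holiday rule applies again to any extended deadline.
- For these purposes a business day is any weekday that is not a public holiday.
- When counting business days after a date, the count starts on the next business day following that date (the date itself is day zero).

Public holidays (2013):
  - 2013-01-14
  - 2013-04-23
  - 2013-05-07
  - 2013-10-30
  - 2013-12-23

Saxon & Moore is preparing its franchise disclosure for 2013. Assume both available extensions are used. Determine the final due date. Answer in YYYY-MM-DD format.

Start from the fixed due date, 2013-09-01.
2013-09-01 is a Sunday; the next business day is 2013-09-02 (Monday).
Applying the 30-calendar-day extension: 2013-09-02 + 30 days = 2013-10-02.
Since 2013-10-02 is a Wednesday and not a holiday, the date is unchanged.
Applying the 15-business-day extension: 15 business days after 2013-10-02 is 2013-10-23.
2013-10-23 is a Wednesday and not a listed holiday, so it stands.
Final deadline: 2013-10-23.

2013-10-23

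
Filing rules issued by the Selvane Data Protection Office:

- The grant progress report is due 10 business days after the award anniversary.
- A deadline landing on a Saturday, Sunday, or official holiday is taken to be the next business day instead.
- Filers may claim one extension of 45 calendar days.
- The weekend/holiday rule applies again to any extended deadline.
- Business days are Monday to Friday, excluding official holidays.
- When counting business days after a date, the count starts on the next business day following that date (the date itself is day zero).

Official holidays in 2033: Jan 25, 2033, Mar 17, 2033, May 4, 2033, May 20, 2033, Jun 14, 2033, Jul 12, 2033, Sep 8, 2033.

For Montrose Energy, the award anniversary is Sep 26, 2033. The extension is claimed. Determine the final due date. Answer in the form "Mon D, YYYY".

10 business days after Sep 26, 2033, excluding weekends and holidays, is Oct 10, 2033.
Oct 10, 2033 (Monday) is already a business day.
Applying the 45-calendar-day extension: Oct 10, 2033 + 45 days = Nov 24, 2033.
Nov 24, 2033 (Thursday) is already a business day.
Deadline: Nov 24, 2033.

Nov 24, 2033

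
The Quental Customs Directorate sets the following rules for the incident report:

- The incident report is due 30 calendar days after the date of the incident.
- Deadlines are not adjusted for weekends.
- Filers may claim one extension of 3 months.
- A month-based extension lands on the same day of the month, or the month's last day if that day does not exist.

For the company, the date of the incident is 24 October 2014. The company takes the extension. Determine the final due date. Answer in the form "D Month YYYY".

Adding 30 calendar days to 24 October 2014 gives 23 November 2014.
23 November 2014 falls on a Sunday. The rules make no weekend/holiday allowance, so it remains 23 November 2014.
Add 3 months to 23 November 2014: 23 February 2015.
No adjustment is made for weekends or holidays, so 23 February 2015 stands.
So the filing is due 23 February 2015.

23 February 2015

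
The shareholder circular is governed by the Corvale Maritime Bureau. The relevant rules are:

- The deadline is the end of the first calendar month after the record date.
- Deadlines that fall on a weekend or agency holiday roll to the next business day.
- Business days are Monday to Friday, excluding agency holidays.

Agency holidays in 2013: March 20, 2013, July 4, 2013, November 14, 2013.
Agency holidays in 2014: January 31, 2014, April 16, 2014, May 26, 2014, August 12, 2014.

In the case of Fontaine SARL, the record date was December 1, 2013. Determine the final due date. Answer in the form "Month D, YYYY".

1 month after December 1, 2013 is January 2014; that month ends on January 31, 2014.
January 31, 2014 is a listed holiday, so it moves to the next business day, February 3, 2014 (Monday).
So the filing is due February 3, 2014.

February 3, 2014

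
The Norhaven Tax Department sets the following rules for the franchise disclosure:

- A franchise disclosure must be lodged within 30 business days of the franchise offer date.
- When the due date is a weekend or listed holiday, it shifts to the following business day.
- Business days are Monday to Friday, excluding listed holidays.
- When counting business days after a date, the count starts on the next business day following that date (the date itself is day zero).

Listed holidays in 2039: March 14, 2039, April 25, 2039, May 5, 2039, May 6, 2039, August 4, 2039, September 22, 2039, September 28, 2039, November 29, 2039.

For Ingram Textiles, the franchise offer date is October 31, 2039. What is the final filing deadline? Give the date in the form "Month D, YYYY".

Starting the day after October 31, 2039 and counting 30 business days lands on December 13, 2039.
December 13, 2039 falls on a Tuesday, which is a business day, so no adjustment is needed.
Deadline: December 13, 2039.

December 13, 2039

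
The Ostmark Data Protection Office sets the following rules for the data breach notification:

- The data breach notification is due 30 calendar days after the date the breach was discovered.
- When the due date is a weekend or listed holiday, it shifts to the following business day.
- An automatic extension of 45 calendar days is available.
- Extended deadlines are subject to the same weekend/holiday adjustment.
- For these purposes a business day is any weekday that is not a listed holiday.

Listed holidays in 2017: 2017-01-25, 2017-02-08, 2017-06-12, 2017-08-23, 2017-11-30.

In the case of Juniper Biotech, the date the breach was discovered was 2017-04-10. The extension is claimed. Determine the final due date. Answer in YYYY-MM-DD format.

2017-06-26

Adding 30 calendar days to 2017-04-10 gives 2017-05-10.
2017-05-10 falls on a Wednesday, which is a business day, so no adjustment is needed.
Add the 45 calendar-day extension to 2017-05-10: 2017-06-24.
2017-06-24 is a Saturday, so it moves to the next business day, 2017-06-26 (Monday).
The final due date is 2017-06-26.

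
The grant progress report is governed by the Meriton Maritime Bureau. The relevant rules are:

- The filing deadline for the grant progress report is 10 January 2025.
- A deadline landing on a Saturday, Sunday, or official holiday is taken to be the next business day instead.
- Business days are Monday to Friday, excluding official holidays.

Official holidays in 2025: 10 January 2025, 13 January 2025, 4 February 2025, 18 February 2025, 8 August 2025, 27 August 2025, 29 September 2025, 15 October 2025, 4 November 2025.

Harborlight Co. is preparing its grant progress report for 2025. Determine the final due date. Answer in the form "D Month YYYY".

14 January 2025

Start from the fixed due date, 10 January 2025.
10 January 2025 is a listed holiday, so it moves to the next business day, 14 January 2025 (Tuesday).
Deadline: 14 January 2025.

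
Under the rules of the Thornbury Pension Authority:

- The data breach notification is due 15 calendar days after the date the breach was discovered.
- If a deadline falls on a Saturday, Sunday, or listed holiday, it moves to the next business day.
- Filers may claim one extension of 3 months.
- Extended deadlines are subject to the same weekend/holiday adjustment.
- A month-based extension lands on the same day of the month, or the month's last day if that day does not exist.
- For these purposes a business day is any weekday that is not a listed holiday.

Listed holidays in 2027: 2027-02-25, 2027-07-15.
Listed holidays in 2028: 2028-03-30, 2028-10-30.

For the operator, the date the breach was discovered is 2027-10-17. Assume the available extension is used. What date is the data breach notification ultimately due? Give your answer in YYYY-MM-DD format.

15 calendar days after 2027-10-17 is 2027-11-01.
2027-11-01 falls on a Monday, which is a business day, so no adjustment is needed.
Applying the 3 months extension: 3 months after 2027-11-01 is 2028-02-01.
Since 2028-02-01 is a Tuesday and not a holiday, the date is unchanged.
So the filing is due 2028-02-01.

2028-02-01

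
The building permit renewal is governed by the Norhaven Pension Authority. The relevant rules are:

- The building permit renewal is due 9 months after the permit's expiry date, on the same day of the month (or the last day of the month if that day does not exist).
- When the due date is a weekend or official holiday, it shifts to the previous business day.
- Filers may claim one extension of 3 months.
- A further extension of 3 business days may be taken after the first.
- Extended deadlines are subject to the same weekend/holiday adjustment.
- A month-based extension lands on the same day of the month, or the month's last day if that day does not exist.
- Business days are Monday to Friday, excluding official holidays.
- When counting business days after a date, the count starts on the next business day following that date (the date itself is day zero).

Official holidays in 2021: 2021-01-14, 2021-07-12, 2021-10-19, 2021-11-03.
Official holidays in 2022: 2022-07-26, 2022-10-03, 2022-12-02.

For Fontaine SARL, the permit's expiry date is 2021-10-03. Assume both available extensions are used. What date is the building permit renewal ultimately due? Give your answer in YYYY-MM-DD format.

2022-10-06

9 months from 2021-10-03 is 2022-07-03.
2022-07-03 falls on a Sunday. Rolling to the preceding business day gives 2022-07-01, a Friday.
Applying the 3 months extension: 3 months after 2022-07-01 is 2022-10-01.
2022-10-01 is a Saturday; the preceding business day is 2022-09-30 (Friday).
Applying the 3-business-day extension: 3 business days after 2022-09-30 is 2022-10-06.
Since 2022-10-06 is a Thursday and not a holiday, the date is unchanged.
Deadline: 2022-10-06.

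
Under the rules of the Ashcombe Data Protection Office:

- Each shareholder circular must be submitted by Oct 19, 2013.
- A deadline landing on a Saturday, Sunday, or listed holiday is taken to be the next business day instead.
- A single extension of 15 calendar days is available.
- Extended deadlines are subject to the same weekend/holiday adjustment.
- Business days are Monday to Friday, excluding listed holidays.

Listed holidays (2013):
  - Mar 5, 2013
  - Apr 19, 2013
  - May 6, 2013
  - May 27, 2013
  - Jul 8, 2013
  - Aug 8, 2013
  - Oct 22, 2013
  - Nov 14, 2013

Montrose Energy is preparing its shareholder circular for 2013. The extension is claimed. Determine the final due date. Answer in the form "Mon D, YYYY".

The stated deadline is Oct 19, 2013.
Oct 19, 2013 is a Saturday, so it moves to the next business day, Oct 21, 2013 (Monday).
With the 15-day extension, Oct 21, 2013 becomes Nov 5, 2013.
Nov 5, 2013 falls on a Tuesday, which is a business day, so no adjustment is needed.
Deadline: Nov 5, 2013.

Nov 5, 2013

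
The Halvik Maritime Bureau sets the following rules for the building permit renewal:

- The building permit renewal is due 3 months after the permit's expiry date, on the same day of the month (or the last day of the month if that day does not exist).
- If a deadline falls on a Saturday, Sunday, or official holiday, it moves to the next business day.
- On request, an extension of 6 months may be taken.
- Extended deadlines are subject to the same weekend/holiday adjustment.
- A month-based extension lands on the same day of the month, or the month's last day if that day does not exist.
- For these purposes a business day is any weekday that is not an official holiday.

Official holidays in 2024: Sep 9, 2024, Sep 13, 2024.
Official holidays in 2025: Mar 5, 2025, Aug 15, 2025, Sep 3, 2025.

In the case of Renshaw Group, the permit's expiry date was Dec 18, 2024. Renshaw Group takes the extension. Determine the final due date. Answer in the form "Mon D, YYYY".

3 months after Dec 18, 2024, on the same day of the month, is Mar 18, 2025.
Mar 18, 2025 falls on a Tuesday, which is a business day, so no adjustment is needed.
Add 6 months to Mar 18, 2025: Sep 18, 2025.
Since Sep 18, 2025 is a Thursday and not a holiday, the date is unchanged.
So the filing is due Sep 18, 2025.

Sep 18, 2025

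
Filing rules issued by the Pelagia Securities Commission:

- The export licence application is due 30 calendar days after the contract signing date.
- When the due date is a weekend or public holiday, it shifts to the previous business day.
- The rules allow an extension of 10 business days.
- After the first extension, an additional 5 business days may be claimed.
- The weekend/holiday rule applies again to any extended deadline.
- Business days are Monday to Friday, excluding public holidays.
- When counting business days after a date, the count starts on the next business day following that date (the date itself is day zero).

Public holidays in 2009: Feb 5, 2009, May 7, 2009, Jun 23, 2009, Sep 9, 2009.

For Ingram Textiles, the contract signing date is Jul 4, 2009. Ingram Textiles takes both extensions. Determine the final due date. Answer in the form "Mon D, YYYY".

Aug 24, 2009

Trigger date Jul 4, 2009 + 30 calendar days = Aug 3, 2009.
Aug 3, 2009 falls on a Monday, which is a business day, so no adjustment is needed.
Counting 10 further business days from Aug 3, 2009 reaches Aug 17, 2009.
Aug 17, 2009 falls on a Monday, which is a business day, so no adjustment is needed.
Counting 5 further business days from Aug 17, 2009 reaches Aug 24, 2009.
Aug 24, 2009 (Monday) is already a business day.
The final due date is Aug 24, 2009.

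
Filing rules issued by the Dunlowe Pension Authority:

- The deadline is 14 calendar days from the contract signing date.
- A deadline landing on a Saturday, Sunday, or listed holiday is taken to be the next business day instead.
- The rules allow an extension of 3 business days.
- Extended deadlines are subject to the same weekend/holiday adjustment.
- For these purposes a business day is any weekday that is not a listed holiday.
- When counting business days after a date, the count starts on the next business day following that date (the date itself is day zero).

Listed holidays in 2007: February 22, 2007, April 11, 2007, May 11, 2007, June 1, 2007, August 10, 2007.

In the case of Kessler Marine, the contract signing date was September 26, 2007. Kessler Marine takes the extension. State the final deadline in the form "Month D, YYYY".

October 15, 2007

14 calendar days after September 26, 2007 is October 10, 2007.
October 10, 2007 is a Wednesday and not a listed holiday, so it stands.
Counting 3 further business days from October 10, 2007 reaches October 15, 2007.
October 15, 2007 (Monday) is already a business day.
So the filing is due October 15, 2007.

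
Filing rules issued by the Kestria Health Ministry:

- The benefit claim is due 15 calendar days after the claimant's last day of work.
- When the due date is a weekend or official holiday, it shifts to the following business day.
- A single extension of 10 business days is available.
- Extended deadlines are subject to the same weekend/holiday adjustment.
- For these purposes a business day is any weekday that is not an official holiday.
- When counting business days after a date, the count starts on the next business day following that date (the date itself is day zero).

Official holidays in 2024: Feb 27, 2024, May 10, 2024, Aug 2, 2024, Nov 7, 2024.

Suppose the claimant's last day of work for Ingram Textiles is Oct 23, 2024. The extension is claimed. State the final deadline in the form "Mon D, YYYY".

Adding 15 calendar days to Oct 23, 2024 gives Nov 7, 2024.
Because Nov 7, 2024 is a listed holiday, the deadline becomes Nov 8, 2024 (Friday).
Applying the 10-business-day extension: 10 business days after Nov 8, 2024 is Nov 22, 2024.
Nov 22, 2024 (Friday) is already a business day.
The final due date is Nov 22, 2024.

Nov 22, 2024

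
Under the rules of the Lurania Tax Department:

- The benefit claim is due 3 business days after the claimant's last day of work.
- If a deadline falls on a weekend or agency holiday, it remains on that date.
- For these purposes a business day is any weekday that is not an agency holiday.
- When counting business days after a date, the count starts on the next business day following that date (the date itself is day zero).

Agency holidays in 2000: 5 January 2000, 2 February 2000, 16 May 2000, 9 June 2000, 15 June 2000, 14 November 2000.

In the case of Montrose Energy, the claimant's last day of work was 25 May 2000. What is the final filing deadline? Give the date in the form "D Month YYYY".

30 May 2000

Starting the day after 25 May 2000 and counting 3 business days lands on 30 May 2000.
30 May 2000 falls on a Tuesday. The rules make no weekend/holiday allowance, so it remains 30 May 2000.
So the filing is due 30 May 2000.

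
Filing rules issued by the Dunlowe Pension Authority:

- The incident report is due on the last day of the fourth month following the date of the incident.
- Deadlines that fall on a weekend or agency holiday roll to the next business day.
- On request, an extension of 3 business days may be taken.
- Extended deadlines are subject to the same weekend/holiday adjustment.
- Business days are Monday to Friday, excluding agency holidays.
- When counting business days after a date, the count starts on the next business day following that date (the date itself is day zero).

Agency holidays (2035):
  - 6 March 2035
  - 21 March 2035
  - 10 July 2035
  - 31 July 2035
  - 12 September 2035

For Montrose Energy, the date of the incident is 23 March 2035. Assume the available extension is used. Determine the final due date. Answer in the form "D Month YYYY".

6 August 2035

4 months after 23 March 2035 falls in July 2035; the last day of that month is 31 July 2035.
Because 31 July 2035 is a listed holiday, the deadline becomes 1 August 2035 (Wednesday).
Counting 3 further business days from 1 August 2035 reaches 6 August 2035.
6 August 2035 (Monday) is already a business day.
Final deadline: 6 August 2035.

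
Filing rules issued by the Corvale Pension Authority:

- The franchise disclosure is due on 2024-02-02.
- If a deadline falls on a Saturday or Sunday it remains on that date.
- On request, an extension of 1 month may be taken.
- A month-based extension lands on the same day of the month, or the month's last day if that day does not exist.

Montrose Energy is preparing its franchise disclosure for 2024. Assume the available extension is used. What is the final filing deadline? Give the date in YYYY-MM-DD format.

Start from the fixed due date, 2024-02-02.
2024-02-02 is a Friday; no weekend or holiday adjustment applies.
Add 1 month to 2024-02-02: 2024-03-02.
2024-03-02 is a Saturday; no weekend or holiday adjustment applies.
Final deadline: 2024-03-02.

2024-03-02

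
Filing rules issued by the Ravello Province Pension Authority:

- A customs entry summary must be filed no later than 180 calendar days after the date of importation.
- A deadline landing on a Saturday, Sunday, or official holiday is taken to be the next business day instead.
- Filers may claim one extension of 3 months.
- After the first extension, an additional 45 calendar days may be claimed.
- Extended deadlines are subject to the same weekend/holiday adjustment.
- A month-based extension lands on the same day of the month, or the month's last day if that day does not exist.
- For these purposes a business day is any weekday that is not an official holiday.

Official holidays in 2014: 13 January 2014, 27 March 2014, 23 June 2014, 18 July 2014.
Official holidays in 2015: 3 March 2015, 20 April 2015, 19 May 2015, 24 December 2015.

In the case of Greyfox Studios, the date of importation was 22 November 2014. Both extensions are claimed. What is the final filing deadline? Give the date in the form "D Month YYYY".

5 October 2015

Trigger date 22 November 2014 + 180 calendar days = 21 May 2015.
Since 21 May 2015 is a Thursday and not a holiday, the date is unchanged.
Add 3 months to 21 May 2015: 21 August 2015.
21 August 2015 is a Friday and not a listed holiday, so it stands.
Add the 45 calendar-day extension to 21 August 2015: 5 October 2015.
5 October 2015 is a Monday and not a listed holiday, so it stands.
Deadline: 5 October 2015.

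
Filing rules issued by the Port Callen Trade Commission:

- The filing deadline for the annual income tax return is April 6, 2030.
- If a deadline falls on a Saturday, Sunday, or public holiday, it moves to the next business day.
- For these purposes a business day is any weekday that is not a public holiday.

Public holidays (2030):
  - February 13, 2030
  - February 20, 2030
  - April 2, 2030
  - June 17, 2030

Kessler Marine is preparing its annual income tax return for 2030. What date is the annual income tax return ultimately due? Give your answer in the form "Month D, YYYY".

April 8, 2030

The stated deadline is April 6, 2030.
April 6, 2030 is a Saturday, so it moves to the next business day, April 8, 2030 (Monday).
The final due date is April 8, 2030.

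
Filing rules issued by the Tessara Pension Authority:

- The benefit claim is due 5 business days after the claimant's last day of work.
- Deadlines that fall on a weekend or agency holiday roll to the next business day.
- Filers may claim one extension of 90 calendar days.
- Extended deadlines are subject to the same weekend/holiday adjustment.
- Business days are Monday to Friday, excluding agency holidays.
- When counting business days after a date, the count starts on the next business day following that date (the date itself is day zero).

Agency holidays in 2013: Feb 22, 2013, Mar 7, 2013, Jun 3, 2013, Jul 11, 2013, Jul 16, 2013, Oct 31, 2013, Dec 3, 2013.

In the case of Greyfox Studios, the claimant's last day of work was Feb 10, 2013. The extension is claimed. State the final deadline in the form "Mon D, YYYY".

Starting the day after Feb 10, 2013 and counting 5 business days lands on Feb 15, 2013.
Since Feb 15, 2013 is a Friday and not a holiday, the date is unchanged.
With the 90-day extension, Feb 15, 2013 becomes May 16, 2013.
May 16, 2013 falls on a Thursday, which is a business day, so no adjustment is needed.
Deadline: May 16, 2013.

May 16, 2013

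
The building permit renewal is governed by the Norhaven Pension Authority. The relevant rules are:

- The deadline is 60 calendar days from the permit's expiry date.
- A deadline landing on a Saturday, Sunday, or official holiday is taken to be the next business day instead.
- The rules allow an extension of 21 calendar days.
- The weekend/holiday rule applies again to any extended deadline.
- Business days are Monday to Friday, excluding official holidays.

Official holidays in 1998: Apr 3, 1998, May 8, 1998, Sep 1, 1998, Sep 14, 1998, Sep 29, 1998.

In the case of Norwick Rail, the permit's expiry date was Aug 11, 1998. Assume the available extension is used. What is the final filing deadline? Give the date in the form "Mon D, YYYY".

60 calendar days after Aug 11, 1998 is Oct 10, 1998.
Oct 10, 1998 falls on a Saturday. Rolling to the next business day gives Oct 12, 1998, a Monday.
The 21-calendar-day extension moves the deadline from Oct 12, 1998 to Nov 2, 1998.
Nov 2, 1998 falls on a Monday, which is a business day, so no adjustment is needed.
So the filing is due Nov 2, 1998.

Nov 2, 1998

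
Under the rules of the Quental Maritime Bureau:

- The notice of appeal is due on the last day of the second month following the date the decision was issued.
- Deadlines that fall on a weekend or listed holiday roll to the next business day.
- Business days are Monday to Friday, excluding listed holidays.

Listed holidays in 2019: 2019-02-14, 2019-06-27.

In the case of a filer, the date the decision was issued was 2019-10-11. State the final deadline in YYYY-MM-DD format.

2019-12-31

The second month after 2019-10-11 is December 2019, whose last day is 2019-12-31.
Since 2019-12-31 is a Tuesday and not a holiday, the date is unchanged.
So the filing is due 2019-12-31.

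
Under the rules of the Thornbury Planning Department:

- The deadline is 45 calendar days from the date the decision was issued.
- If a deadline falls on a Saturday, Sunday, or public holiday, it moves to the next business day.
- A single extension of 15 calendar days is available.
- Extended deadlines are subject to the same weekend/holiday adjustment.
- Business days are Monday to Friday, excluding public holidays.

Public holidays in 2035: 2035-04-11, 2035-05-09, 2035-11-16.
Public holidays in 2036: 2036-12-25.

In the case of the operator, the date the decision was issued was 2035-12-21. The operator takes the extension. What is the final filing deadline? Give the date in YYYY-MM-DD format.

45 calendar days after 2035-12-21 is 2036-02-04.
Since 2036-02-04 is a Monday and not a holiday, the date is unchanged.
Add the 15 calendar-day extension to 2036-02-04: 2036-02-19.
2036-02-19 is a Tuesday and not a listed holiday, so it stands.
Deadline: 2036-02-19.

2036-02-19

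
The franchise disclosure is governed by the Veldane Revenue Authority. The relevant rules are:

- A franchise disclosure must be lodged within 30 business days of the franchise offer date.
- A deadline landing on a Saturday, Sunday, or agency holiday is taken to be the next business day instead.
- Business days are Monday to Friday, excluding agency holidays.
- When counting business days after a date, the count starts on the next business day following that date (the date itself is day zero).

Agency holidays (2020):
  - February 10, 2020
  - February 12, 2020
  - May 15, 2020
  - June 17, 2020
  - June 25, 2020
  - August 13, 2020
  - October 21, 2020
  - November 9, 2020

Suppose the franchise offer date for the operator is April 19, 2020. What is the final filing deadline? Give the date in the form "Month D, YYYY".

30 business days after April 19, 2020, excluding weekends and holidays, is June 1, 2020.
June 1, 2020 is a Monday and not a listed holiday, so it stands.
Deadline: June 1, 2020.

June 1, 2020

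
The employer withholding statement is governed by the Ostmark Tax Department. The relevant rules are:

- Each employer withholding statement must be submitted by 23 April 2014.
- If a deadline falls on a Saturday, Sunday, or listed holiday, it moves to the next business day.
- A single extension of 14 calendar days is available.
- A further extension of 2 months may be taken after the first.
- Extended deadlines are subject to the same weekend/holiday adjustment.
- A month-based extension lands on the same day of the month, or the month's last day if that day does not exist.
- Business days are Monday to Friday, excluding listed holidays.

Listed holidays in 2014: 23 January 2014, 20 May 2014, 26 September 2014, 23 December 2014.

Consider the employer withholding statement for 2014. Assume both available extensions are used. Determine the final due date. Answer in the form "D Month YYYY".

Start from the fixed due date, 23 April 2014.
Since 23 April 2014 is a Wednesday and not a holiday, the date is unchanged.
Add the 14 calendar-day extension to 23 April 2014: 7 May 2014.
7 May 2014 (Wednesday) is already a business day.
Add 2 months to 7 May 2014: 7 July 2014.
7 July 2014 falls on a Monday, which is a business day, so no adjustment is needed.
Final deadline: 7 July 2014.

7 July 2014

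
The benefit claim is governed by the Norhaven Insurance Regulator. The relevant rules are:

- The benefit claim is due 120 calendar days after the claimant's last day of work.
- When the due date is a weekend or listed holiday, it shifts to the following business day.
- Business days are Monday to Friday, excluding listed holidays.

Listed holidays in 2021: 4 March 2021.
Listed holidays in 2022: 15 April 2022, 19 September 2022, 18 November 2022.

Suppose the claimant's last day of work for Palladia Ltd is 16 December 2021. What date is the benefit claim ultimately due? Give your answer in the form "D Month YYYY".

Trigger date 16 December 2021 + 120 calendar days = 15 April 2022.
15 April 2022 falls on a listed holiday. Rolling to the next business day gives 18 April 2022, a Monday.
The final due date is 18 April 2022.

18 April 2022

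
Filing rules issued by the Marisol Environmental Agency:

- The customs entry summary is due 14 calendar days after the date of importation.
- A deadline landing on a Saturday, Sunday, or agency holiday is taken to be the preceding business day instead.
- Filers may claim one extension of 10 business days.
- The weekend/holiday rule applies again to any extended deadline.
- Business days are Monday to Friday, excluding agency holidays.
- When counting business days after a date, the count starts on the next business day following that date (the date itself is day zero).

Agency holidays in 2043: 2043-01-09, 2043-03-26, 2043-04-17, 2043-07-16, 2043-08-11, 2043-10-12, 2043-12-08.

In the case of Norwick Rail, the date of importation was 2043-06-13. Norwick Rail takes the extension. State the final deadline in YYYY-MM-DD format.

2043-07-10

From 2043-06-13, 14 calendar days later is 2043-06-27.
Because 2043-06-27 is a Saturday, the deadline becomes 2043-06-26 (Friday).
Applying the 10-business-day extension: 10 business days after 2043-06-26 is 2043-07-10.
2043-07-10 falls on a Friday, which is a business day, so no adjustment is needed.
So the filing is due 2043-07-10.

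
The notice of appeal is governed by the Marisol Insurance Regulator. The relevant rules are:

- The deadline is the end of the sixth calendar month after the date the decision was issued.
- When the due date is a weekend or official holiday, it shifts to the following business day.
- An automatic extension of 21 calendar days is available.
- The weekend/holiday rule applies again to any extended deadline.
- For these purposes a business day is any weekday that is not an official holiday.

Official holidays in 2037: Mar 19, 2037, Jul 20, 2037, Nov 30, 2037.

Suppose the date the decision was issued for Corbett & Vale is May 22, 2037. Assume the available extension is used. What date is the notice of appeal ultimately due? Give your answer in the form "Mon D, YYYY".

6 months after May 22, 2037 is November 2037; that month ends on Nov 30, 2037.
Nov 30, 2037 is a listed holiday, so it moves to the next business day, Dec 1, 2037 (Tuesday).
With the 21-day extension, Dec 1, 2037 becomes Dec 22, 2037.
Dec 22, 2037 is a Tuesday and not a listed holiday, so it stands.
The final due date is Dec 22, 2037.

Dec 22, 2037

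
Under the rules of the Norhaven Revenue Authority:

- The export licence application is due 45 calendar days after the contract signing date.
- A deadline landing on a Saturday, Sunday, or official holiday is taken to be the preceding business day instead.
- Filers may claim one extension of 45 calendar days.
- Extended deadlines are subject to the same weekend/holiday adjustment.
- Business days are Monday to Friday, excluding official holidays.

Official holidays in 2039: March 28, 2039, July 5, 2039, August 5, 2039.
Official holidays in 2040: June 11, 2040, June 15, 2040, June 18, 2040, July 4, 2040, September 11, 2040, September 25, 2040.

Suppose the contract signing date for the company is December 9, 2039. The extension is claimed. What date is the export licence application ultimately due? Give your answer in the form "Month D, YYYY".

From December 9, 2039, 45 calendar days later is January 23, 2040.
January 23, 2040 (Monday) is already a business day.
Applying the 45-calendar-day extension: January 23, 2040 + 45 days = March 8, 2040.
March 8, 2040 falls on a Thursday, which is a business day, so no adjustment is needed.
The final due date is March 8, 2040.

March 8, 2040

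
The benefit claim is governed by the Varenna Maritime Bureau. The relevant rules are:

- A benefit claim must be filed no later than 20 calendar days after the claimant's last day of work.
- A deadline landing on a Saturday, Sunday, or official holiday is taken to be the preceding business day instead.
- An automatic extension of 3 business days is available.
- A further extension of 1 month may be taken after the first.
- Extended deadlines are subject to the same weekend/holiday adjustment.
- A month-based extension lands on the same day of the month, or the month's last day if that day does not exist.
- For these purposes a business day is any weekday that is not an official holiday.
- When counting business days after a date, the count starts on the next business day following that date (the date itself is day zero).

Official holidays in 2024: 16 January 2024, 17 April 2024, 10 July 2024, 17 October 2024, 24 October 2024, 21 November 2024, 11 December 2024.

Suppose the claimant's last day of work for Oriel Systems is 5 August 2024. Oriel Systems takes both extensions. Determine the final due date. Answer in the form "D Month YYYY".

20 calendar days after 5 August 2024 is 25 August 2024.
25 August 2024 falls on a Sunday. Rolling to the preceding business day gives 23 August 2024, a Friday.
The 3-business-day extension runs from 23 August 2024 to 28 August 2024.
28 August 2024 is a Wednesday and not a listed holiday, so it stands.
Add 1 month to 28 August 2024: 28 September 2024.
Because 28 September 2024 is a Saturday, the deadline becomes 27 September 2024 (Friday).
So the filing is due 27 September 2024.

27 September 2024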